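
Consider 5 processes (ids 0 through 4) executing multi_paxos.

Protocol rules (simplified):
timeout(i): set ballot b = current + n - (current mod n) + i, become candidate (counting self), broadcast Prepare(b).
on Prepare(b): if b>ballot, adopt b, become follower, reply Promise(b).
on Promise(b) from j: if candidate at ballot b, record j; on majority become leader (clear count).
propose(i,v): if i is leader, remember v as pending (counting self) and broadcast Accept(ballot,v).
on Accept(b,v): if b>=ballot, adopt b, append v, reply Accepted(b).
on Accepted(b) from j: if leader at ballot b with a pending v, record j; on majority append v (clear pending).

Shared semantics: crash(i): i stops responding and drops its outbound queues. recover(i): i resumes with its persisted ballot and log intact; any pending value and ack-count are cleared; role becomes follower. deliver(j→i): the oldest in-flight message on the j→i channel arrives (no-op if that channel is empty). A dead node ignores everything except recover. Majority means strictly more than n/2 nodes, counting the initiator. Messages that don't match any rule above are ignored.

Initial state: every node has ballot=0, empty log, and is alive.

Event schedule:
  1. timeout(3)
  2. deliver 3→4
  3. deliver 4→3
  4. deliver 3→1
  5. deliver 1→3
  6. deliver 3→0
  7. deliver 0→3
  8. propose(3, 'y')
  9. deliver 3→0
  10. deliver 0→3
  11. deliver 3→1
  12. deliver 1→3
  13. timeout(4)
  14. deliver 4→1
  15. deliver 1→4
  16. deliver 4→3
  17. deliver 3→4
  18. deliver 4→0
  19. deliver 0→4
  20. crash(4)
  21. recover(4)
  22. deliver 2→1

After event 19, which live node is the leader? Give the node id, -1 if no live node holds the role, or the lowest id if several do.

step 1 timeout(3): 3={cand,b=8,log=-}
step 2 deliver 3→4: 4={foll,b=8,log=-}
step 3 deliver 4→3: —
step 4 deliver 3→1: 1={foll,b=8,log=-}
step 5 deliver 1→3: 3={lead,b=8,log=-}
step 6 deliver 3→0: 0={foll,b=8,log=-}
step 7 deliver 0→3: —
step 8 propose(3,'y'): —
step 9 deliver 3→0: 0={foll,b=8,log=y}
step 10 deliver 0→3: —
step 11 deliver 3→1: 1={foll,b=8,log=y}
step 12 deliver 1→3: 3={lead,b=8,log=y}
step 13 timeout(4): 4={cand,b=14,log=-}
step 14 deliver 4→1: 1={foll,b=14,log=y}
step 15 deliver 1→4: —
step 16 deliver 4→3: 3={foll,b=14,log=y}
step 17 deliver 3→4: —
step 18 deliver 4→0: 0={foll,b=14,log=y}
step 19 deliver 0→4: 4={lead,b=14,log=-}

4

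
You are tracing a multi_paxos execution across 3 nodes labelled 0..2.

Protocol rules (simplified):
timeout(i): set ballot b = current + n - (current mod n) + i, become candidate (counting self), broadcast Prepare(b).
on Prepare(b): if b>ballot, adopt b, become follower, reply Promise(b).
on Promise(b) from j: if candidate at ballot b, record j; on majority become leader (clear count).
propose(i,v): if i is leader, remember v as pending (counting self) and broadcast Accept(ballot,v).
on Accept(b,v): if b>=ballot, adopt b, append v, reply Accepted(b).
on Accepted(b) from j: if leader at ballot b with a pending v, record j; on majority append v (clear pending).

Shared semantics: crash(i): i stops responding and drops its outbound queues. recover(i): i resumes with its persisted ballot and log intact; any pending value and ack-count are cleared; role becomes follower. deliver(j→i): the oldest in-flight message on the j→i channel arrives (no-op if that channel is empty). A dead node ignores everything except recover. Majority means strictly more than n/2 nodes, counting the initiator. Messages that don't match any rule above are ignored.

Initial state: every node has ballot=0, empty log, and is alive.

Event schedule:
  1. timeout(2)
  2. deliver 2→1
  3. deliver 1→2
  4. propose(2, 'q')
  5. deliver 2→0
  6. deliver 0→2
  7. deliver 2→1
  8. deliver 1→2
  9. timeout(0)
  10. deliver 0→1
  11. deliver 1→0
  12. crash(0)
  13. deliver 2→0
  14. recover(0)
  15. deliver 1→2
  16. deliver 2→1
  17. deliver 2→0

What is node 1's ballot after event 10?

6

1. timeout(2):  <2:cand b5 ->
2. deliver 2→1:  <1:foll b5 ->
3. deliver 1→2:  <2:lead b5 ->
4. propose(2,'q'):  nop
5. deliver 2→0:  <0:foll b5 ->
6. deliver 0→2:  nop
7. deliver 2→1:  <1:foll b5 q>
8. deliver 1→2:  <2:lead b5 q>
9. timeout(0):  <0:cand b6 ->
10. deliver 0→1:  <1:foll b6 q>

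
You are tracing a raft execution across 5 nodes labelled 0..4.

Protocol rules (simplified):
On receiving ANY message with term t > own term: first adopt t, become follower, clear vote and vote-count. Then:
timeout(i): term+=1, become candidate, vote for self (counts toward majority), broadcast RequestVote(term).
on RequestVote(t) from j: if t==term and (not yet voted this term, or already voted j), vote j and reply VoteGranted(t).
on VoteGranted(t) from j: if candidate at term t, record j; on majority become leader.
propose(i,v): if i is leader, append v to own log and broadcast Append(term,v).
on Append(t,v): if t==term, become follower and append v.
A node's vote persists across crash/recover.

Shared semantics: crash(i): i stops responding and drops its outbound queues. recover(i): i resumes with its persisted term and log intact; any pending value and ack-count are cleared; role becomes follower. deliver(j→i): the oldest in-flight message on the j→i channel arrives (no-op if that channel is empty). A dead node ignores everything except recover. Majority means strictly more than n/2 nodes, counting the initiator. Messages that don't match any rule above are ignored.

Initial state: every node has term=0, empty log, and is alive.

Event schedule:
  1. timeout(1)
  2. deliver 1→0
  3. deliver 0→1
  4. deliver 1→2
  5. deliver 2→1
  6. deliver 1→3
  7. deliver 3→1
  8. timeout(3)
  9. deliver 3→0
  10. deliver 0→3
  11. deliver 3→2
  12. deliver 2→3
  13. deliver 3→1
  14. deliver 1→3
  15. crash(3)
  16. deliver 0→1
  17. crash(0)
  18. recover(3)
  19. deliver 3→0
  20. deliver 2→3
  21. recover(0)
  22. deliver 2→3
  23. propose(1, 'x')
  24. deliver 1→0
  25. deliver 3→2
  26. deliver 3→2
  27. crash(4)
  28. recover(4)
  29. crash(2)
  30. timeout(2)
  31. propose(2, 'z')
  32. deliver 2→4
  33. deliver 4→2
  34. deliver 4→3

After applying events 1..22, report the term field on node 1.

2

[1] timeout(1) → N1(cand t1 [-])
[2] deliver 1→0 → N0(foll t1 [-])
[3] deliver 0→1 → ∅
[4] deliver 1→2 → N2(foll t1 [-])
[5] deliver 2→1 → N1(lead t1 [-])
[6] deliver 1→3 → N3(foll t1 [-])
[7] deliver 3→1 → ∅
[8] timeout(3) → N3(cand t2 [-])
[9] deliver 3→0 → N0(foll t2 [-])
[10] deliver 0→3 → ∅
[11] deliver 3→2 → N2(foll t2 [-])
[12] deliver 2→3 → N3(lead t2 [-])
[13] deliver 3→1 → N1(foll t2 [-])
[14] deliver 1→3 → ∅
[15] crash(3) → N3(✗lead t2 [-])
[16] deliver 0→1 → ∅
[17] crash(0) → N0(✗foll t2 [-])
[18] recover(3) → N3(foll t2 [-])
[19] deliver 3→0 → ∅
[20] deliver 2→3 → ∅
[21] recover(0) → N0(foll t2 [-])
[22] deliver 2→3 → ∅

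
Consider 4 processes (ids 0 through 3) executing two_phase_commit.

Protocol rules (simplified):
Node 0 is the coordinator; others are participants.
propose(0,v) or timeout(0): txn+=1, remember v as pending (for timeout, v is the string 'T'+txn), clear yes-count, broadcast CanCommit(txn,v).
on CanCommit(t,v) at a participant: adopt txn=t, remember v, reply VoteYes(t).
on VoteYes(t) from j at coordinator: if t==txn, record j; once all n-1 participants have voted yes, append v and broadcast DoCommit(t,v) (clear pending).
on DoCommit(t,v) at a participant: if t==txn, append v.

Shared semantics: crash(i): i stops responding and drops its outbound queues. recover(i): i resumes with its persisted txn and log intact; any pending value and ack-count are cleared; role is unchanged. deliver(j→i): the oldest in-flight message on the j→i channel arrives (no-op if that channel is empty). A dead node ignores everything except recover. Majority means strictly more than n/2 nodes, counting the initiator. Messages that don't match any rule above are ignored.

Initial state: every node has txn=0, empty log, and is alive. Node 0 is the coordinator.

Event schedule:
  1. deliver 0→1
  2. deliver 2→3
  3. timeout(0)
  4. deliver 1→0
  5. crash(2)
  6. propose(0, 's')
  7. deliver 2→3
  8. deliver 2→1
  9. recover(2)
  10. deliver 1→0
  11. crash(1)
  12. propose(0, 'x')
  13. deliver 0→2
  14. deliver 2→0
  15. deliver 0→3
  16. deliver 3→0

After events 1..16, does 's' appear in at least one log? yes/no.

no

e1 deliver 0→1: ·
e2 deliver 2→3: ·
e3 timeout(0): 0[coor,t=1,-]
e4 deliver 1→0: ·
e5 crash(2): 2[✗part,t=0,-]
e6 propose(0,'s'): 0[coor,t=2,-]
e7 deliver 2→3: ·
e8 deliver 2→1: ·
e9 recover(2): 2[part,t=0,-]
e10 deliver 1→0: ·
e11 crash(1): 1[✗part,t=0,-]
e12 propose(0,'x'): 0[coor,t=3,-]
e13 deliver 0→2: 2[part,t=1,-]
e14 deliver 2→0: ·
e15 deliver 0→3: 3[part,t=1,-]
e16 deliver 3→0: ·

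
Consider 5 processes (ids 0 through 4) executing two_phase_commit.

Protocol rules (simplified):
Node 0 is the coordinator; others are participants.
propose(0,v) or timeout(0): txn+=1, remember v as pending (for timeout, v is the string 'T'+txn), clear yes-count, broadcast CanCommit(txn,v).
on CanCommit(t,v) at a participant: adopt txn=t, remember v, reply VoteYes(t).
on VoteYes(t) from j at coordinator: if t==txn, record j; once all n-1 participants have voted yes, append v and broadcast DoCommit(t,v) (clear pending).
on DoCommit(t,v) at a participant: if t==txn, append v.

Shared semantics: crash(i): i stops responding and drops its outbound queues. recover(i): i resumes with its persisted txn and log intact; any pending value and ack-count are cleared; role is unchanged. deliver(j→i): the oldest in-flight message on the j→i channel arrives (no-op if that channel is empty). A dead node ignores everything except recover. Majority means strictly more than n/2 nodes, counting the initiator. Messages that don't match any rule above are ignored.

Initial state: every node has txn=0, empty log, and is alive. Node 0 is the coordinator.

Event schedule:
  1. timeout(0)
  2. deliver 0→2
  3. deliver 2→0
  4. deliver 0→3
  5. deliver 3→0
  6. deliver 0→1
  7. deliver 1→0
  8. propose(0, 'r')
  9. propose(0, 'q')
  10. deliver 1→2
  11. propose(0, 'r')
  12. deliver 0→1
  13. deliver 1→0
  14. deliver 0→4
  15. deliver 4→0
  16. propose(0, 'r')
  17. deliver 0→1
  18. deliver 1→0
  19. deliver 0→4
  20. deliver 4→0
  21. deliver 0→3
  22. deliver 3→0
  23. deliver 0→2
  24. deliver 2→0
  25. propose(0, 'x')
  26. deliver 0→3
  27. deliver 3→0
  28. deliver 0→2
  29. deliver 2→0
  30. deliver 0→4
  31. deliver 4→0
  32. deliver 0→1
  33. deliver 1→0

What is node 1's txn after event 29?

3

step 1 timeout(0): 0={coor,t=1,log=-}
step 2 deliver 0→2: 2={part,t=1,log=-}
step 3 deliver 2→0: —
step 4 deliver 0→3: 3={part,t=1,log=-}
step 5 deliver 3→0: —
step 6 deliver 0→1: 1={part,t=1,log=-}
step 7 deliver 1→0: —
step 8 propose(0,'r'): 0={coor,t=2,log=-}
step 9 propose(0,'q'): 0={coor,t=3,log=-}
step 10 deliver 1→2: —
step 11 propose(0,'r'): 0={coor,t=4,log=-}
step 12 deliver 0→1: 1={part,t=2,log=-}
step 13 deliver 1→0: —
step 14 deliver 0→4: 4={part,t=1,log=-}
step 15 deliver 4→0: —
step 16 propose(0,'r'): 0={coor,t=5,log=-}
step 17 deliver 0→1: 1={part,t=3,log=-}
step 18 deliver 1→0: —
step 19 deliver 0→4: 4={part,t=2,log=-}
step 20 deliver 4→0: —
step 21 deliver 0→3: 3={part,t=2,log=-}
step 22 deliver 3→0: —
step 23 deliver 0→2: 2={part,t=2,log=-}
step 24 deliver 2→0: —
step 25 propose(0,'x'): 0={coor,t=6,log=-}
step 26 deliver 0→3: 3={part,t=3,log=-}
step 27 deliver 3→0: —
step 28 deliver 0→2: 2={part,t=3,log=-}
step 29 deliver 2→0: —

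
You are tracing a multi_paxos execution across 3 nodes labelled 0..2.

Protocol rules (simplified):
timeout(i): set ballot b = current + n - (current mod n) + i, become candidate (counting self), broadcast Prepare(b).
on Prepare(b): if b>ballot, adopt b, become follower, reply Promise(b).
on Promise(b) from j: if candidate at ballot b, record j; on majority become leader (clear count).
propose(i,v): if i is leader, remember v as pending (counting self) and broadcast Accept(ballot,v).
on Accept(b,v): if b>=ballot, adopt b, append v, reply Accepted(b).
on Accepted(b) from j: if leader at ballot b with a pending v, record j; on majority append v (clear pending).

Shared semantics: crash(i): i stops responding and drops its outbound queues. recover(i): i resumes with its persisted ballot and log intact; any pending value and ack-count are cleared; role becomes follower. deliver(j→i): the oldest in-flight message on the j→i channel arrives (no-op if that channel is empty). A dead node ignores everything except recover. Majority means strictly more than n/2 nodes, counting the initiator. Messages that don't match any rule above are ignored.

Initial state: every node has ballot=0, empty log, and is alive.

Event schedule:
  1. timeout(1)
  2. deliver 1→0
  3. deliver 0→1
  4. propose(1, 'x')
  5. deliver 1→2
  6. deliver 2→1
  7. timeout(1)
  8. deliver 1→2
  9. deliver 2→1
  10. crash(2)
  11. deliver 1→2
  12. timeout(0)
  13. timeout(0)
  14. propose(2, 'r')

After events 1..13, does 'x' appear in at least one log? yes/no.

yes

e1 timeout(1): 1[cand,b=4,-]
e2 deliver 1→0: 0[foll,b=4,-]
e3 deliver 0→1: 1[lead,b=4,-]
e4 propose(1,'x'): ·
e5 deliver 1→2: 2[foll,b=4,-]
e6 deliver 2→1: ·
e7 timeout(1): 1[cand,b=7,-]
e8 deliver 1→2: 2[foll,b=4,x]
e9 deliver 2→1: ·
e10 crash(2): 2[✗foll,b=4,x]
e11 deliver 1→2: ·
e12 timeout(0): 0[cand,b=6,-]
e13 timeout(0): 0[cand,b=9,-]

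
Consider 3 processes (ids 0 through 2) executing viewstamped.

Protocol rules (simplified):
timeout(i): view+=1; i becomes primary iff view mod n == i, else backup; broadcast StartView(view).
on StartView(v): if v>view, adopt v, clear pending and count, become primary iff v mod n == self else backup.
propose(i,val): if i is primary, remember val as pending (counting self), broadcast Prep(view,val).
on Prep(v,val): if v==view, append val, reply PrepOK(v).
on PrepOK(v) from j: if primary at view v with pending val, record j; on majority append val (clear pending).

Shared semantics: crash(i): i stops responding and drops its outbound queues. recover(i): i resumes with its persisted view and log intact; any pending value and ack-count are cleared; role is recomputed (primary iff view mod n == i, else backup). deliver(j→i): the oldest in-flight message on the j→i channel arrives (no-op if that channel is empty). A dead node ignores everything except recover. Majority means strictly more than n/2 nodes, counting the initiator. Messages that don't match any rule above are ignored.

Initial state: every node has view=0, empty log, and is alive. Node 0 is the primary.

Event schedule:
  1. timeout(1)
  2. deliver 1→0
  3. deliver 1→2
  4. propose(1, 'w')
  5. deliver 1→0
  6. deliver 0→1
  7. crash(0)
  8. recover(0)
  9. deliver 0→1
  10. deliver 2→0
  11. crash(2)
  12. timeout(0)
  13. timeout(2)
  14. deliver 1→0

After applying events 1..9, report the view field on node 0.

1

1. timeout(1):  <1:prim v1 ->
2. deliver 1→0:  <0:back v1 ->
3. deliver 1→2:  <2:back v1 ->
4. propose(1,'w'):  nop
5. deliver 1→0:  <0:back v1 w>
6. deliver 0→1:  <1:prim v1 w>
7. crash(0):  <0:✗back v1 w>
8. recover(0):  <0:back v1 w>
9. deliver 0→1:  nop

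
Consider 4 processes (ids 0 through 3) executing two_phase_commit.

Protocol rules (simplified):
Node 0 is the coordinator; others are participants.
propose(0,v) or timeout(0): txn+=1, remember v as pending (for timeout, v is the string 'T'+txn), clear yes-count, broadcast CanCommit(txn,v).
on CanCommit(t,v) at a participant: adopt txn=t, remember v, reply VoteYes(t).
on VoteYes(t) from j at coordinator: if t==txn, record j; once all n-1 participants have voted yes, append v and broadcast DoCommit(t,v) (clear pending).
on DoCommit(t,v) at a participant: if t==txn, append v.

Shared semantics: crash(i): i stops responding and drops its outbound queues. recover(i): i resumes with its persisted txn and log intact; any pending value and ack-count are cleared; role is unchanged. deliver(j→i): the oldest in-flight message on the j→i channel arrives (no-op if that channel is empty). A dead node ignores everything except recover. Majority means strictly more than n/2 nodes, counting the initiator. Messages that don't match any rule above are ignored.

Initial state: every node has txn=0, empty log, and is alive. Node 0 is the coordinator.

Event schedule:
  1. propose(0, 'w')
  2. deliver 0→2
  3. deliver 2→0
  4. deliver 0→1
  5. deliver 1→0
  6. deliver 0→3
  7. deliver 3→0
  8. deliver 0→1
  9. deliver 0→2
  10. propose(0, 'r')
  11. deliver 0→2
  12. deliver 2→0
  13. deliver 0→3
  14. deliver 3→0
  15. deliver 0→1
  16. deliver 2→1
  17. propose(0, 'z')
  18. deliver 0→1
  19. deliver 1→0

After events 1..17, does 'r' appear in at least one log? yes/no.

after 1 — propose(0,'w'): n0:coor/t1/[-]
after 2 — deliver 0→2: n2:part/t1/[-]
after 3 — deliver 2→0: ·
after 4 — deliver 0→1: n1:part/t1/[-]
after 5 — deliver 1→0: ·
after 6 — deliver 0→3: n3:part/t1/[-]
after 7 — deliver 3→0: n0:coor/t1/[w]
after 8 — deliver 0→1: n1:part/t1/[w]
after 9 — deliver 0→2: n2:part/t1/[w]
after 10 — propose(0,'r'): n0:coor/t2/[w]
after 11 — deliver 0→2: n2:part/t2/[w]
after 12 — deliver 2→0: ·
after 13 — deliver 0→3: n3:part/t1/[w]
after 14 — deliver 3→0: ·
after 15 — deliver 0→1: n1:part/t2/[w]
after 16 — deliver 2→1: ·
after 17 — propose(0,'z'): n0:coor/t3/[w]

no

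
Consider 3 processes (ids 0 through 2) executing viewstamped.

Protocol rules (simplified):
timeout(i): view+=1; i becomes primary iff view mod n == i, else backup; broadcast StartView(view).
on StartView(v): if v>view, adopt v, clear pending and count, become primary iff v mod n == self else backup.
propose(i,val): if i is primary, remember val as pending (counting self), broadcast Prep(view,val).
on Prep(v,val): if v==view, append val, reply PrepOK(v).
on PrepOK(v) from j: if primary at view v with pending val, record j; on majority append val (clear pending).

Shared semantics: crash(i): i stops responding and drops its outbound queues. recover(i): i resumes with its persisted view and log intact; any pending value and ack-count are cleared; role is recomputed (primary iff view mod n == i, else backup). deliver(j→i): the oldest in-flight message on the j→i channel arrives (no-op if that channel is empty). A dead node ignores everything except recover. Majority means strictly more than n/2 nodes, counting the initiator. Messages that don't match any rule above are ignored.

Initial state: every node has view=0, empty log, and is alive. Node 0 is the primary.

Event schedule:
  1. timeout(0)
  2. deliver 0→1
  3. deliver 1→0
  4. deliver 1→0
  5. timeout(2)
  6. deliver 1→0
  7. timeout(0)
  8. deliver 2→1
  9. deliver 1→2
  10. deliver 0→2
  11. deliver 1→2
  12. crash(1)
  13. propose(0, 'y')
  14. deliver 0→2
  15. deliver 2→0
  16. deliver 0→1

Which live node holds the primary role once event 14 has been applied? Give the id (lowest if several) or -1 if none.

2

1. timeout(0):  <0:back v1 ->
2. deliver 0→1:  <1:prim v1 ->
3. deliver 1→0:  nop
4. deliver 1→0:  nop
5. timeout(2):  <2:back v1 ->
6. deliver 1→0:  nop
7. timeout(0):  <0:back v2 ->
8. deliver 2→1:  nop
9. deliver 1→2:  nop
10. deliver 0→2:  nop
11. deliver 1→2:  nop
12. crash(1):  <1:✗prim v1 ->
13. propose(0,'y'):  nop
14. deliver 0→2:  <2:prim v2 ->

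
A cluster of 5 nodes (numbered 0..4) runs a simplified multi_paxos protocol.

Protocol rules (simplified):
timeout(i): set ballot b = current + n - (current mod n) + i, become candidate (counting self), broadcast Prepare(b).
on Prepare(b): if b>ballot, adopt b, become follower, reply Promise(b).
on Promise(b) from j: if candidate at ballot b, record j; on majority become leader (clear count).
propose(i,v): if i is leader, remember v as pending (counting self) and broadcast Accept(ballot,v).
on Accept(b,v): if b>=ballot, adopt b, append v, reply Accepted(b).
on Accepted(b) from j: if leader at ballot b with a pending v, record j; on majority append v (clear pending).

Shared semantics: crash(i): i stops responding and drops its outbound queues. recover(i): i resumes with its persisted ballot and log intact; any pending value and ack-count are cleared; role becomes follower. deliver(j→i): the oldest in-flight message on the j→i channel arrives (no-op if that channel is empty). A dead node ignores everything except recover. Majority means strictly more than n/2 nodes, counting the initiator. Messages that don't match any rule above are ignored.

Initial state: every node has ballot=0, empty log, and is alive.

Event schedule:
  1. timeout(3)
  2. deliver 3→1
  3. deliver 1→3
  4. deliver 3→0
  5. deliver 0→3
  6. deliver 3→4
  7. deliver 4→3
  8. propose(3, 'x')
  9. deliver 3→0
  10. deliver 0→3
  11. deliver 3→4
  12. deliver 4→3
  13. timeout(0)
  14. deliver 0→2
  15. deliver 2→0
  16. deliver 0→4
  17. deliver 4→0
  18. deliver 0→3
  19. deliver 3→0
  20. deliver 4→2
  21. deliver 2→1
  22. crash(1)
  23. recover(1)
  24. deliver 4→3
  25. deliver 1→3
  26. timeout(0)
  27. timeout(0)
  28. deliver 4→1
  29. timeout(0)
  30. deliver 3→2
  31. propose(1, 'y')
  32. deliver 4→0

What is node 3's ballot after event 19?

e1 timeout(3): 3[cand,b=8,-]
e2 deliver 3→1: 1[foll,b=8,-]
e3 deliver 1→3: ·
e4 deliver 3→0: 0[foll,b=8,-]
e5 deliver 0→3: 3[lead,b=8,-]
e6 deliver 3→4: 4[foll,b=8,-]
e7 deliver 4→3: ·
e8 propose(3,'x'): ·
e9 deliver 3→0: 0[foll,b=8,x]
e10 deliver 0→3: ·
e11 deliver 3→4: 4[foll,b=8,x]
e12 deliver 4→3: 3[lead,b=8,x]
e13 timeout(0): 0[cand,b=10,x]
e14 deliver 0→2: 2[foll,b=10,-]
e15 deliver 2→0: ·
e16 deliver 0→4: 4[foll,b=10,x]
e17 deliver 4→0: 0[lead,b=10,x]
e18 deliver 0→3: 3[foll,b=10,x]
e19 deliver 3→0: ·

10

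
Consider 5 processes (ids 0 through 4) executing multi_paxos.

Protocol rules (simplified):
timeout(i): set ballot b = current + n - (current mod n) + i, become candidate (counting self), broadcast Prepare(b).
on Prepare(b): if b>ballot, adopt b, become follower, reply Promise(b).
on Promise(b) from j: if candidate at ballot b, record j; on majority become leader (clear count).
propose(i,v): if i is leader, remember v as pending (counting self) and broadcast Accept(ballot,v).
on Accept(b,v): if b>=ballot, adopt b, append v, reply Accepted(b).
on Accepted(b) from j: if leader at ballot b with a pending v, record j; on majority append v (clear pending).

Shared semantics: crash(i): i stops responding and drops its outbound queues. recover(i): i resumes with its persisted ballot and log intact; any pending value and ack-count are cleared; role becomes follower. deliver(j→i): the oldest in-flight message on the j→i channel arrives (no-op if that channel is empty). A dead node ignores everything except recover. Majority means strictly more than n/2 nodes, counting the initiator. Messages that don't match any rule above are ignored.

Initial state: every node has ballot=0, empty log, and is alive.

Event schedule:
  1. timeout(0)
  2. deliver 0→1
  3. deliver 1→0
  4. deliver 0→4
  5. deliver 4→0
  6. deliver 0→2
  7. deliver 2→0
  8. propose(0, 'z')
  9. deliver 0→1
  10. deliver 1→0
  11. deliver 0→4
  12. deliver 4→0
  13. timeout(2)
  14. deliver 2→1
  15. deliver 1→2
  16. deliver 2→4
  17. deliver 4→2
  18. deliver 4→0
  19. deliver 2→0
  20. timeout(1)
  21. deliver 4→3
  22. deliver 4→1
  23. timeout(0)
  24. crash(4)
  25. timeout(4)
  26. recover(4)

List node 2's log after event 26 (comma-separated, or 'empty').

empty

e1 timeout(0): 0[cand,b=5,-]
e2 deliver 0→1: 1[foll,b=5,-]
e3 deliver 1→0: ·
e4 deliver 0→4: 4[foll,b=5,-]
e5 deliver 4→0: 0[lead,b=5,-]
e6 deliver 0→2: 2[foll,b=5,-]
e7 deliver 2→0: ·
e8 propose(0,'z'): ·
e9 deliver 0→1: 1[foll,b=5,z]
e10 deliver 1→0: ·
e11 deliver 0→4: 4[foll,b=5,z]
e12 deliver 4→0: 0[lead,b=5,z]
e13 timeout(2): 2[cand,b=12,-]
e14 deliver 2→1: 1[foll,b=12,z]
e15 deliver 1→2: ·
e16 deliver 2→4: 4[foll,b=12,z]
e17 deliver 4→2: 2[lead,b=12,-]
e18 deliver 4→0: ·
e19 deliver 2→0: 0[foll,b=12,z]
e20 timeout(1): 1[cand,b=16,z]
e21 deliver 4→3: ·
e22 deliver 4→1: ·
e23 timeout(0): 0[cand,b=15,z]
e24 crash(4): 4[✗foll,b=12,z]
e25 timeout(4): ·
e26 recover(4): 4[foll,b=12,z]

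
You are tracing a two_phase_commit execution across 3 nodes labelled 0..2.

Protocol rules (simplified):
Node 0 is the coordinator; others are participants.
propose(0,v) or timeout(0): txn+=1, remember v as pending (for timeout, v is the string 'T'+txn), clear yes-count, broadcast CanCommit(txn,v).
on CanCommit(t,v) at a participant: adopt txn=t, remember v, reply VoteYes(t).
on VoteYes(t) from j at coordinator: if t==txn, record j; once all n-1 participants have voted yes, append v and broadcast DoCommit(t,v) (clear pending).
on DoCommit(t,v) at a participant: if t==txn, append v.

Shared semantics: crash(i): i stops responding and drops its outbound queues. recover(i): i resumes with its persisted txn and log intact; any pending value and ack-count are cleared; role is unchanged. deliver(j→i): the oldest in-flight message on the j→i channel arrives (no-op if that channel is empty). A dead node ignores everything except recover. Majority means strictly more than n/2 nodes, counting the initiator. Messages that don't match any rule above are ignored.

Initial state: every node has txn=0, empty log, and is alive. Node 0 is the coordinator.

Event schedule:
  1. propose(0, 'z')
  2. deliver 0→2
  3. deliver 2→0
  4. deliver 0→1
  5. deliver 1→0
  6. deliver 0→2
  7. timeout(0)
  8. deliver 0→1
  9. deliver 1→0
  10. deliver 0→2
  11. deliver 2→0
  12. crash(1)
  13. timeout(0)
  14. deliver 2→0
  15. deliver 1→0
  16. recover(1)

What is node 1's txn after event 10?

1

after 1 — propose(0,'z'): n0:coor/t1/[-]
after 2 — deliver 0→2: n2:part/t1/[-]
after 3 — deliver 2→0: ·
after 4 — deliver 0→1: n1:part/t1/[-]
after 5 — deliver 1→0: n0:coor/t1/[z]
after 6 — deliver 0→2: n2:part/t1/[z]
after 7 — timeout(0): n0:coor/t2/[z]
after 8 — deliver 0→1: n1:part/t1/[z]
after 9 — deliver 1→0: ·
after 10 — deliver 0→2: n2:part/t2/[z]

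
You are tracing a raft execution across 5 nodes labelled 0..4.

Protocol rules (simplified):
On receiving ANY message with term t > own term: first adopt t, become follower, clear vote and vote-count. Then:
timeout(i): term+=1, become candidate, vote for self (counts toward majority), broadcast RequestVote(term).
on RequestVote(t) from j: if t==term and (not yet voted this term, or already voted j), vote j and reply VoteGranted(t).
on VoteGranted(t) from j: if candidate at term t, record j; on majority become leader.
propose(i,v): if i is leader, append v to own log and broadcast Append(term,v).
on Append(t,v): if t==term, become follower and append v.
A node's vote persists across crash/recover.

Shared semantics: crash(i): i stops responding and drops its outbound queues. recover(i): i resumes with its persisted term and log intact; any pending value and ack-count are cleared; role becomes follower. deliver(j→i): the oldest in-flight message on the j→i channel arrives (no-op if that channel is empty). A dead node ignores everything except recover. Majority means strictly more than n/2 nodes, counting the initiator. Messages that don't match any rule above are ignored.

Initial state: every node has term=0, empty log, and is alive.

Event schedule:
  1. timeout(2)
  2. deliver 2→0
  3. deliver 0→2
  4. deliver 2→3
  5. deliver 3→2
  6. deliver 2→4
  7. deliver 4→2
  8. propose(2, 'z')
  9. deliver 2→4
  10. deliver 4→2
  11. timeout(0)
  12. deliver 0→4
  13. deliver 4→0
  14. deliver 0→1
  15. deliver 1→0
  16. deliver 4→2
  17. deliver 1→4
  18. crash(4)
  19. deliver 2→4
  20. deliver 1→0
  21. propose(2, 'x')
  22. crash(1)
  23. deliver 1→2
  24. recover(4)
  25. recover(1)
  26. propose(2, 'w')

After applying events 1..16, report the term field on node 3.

e1 timeout(2): 2[cand,t=1,-]
e2 deliver 2→0: 0[foll,t=1,-]
e3 deliver 0→2: ·
e4 deliver 2→3: 3[foll,t=1,-]
e5 deliver 3→2: 2[lead,t=1,-]
e6 deliver 2→4: 4[foll,t=1,-]
e7 deliver 4→2: ·
e8 propose(2,'z'): 2[lead,t=1,z]
e9 deliver 2→4: 4[foll,t=1,z]
e10 deliver 4→2: ·
e11 timeout(0): 0[cand,t=2,-]
e12 deliver 0→4: 4[foll,t=2,z]
e13 deliver 4→0: ·
e14 deliver 0→1: 1[foll,t=2,-]
e15 deliver 1→0: 0[lead,t=2,-]
e16 deliver 4→2: ·

1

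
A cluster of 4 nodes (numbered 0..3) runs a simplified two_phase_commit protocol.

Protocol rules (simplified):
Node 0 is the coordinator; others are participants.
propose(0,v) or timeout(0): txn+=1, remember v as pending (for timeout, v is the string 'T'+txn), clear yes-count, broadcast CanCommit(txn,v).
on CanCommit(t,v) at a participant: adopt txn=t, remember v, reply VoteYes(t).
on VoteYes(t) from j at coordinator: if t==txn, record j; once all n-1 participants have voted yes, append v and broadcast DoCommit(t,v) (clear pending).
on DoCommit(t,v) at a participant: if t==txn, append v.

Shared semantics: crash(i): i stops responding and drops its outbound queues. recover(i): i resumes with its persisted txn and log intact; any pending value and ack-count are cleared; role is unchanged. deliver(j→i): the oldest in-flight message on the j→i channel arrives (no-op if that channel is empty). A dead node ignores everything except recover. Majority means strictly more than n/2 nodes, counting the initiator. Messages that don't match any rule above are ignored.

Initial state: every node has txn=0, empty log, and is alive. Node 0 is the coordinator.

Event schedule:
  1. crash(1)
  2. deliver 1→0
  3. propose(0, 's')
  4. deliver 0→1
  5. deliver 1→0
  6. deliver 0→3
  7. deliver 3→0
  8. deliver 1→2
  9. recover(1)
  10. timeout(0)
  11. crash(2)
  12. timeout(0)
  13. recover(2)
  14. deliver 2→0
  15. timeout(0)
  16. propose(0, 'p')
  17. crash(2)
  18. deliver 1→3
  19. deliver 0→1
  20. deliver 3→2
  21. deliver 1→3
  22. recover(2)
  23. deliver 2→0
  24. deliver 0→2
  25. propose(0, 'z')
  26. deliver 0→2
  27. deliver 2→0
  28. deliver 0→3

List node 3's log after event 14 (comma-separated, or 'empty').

1. crash(1):  <1:✗part t0 ->
2. deliver 1→0:  nop
3. propose(0,'s'):  <0:coor t1 ->
4. deliver 0→1:  nop
5. deliver 1→0:  nop
6. deliver 0→3:  <3:part t1 ->
7. deliver 3→0:  nop
8. deliver 1→2:  nop
9. recover(1):  <1:part t0 ->
10. timeout(0):  <0:coor t2 ->
11. crash(2):  <2:✗part t0 ->
12. timeout(0):  <0:coor t3 ->
13. recover(2):  <2:part t0 ->
14. deliver 2→0:  nop

empty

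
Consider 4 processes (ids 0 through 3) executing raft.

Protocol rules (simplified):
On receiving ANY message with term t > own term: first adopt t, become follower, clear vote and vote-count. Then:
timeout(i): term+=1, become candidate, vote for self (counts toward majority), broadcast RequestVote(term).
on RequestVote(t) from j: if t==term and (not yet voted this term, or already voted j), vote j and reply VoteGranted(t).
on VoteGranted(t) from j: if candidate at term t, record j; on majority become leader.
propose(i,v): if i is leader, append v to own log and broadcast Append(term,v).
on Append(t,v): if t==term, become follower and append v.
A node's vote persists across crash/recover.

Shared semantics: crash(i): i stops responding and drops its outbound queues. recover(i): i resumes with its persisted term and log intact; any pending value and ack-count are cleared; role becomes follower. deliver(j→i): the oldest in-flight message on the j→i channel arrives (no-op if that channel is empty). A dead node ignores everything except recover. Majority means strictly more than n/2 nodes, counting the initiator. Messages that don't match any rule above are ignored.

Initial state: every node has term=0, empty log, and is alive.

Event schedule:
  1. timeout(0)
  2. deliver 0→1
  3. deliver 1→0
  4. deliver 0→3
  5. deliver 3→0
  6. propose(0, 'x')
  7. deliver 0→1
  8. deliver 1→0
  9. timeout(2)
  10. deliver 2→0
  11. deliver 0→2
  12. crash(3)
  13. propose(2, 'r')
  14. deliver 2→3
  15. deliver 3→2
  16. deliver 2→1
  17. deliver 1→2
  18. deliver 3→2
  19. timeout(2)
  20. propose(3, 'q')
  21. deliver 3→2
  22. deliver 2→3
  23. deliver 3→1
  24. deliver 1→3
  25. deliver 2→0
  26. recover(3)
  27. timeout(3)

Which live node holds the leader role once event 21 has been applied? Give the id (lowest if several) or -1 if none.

[1] timeout(0) → N0(cand t1 [-])
[2] deliver 0→1 → N1(foll t1 [-])
[3] deliver 1→0 → ∅
[4] deliver 0→3 → N3(foll t1 [-])
[5] deliver 3→0 → N0(lead t1 [-])
[6] propose(0,'x') → N0(lead t1 [x])
[7] deliver 0→1 → N1(foll t1 [x])
[8] deliver 1→0 → ∅
[9] timeout(2) → N2(cand t1 [-])
[10] deliver 2→0 → ∅
[11] deliver 0→2 → ∅
[12] crash(3) → N3(✗foll t1 [-])
[13] propose(2,'r') → ∅
[14] deliver 2→3 → ∅
[15] deliver 3→2 → ∅
[16] deliver 2→1 → ∅
[17] deliver 1→2 → ∅
[18] deliver 3→2 → ∅
[19] timeout(2) → N2(cand t2 [-])
[20] propose(3,'q') → ∅
[21] deliver 3→2 → ∅

0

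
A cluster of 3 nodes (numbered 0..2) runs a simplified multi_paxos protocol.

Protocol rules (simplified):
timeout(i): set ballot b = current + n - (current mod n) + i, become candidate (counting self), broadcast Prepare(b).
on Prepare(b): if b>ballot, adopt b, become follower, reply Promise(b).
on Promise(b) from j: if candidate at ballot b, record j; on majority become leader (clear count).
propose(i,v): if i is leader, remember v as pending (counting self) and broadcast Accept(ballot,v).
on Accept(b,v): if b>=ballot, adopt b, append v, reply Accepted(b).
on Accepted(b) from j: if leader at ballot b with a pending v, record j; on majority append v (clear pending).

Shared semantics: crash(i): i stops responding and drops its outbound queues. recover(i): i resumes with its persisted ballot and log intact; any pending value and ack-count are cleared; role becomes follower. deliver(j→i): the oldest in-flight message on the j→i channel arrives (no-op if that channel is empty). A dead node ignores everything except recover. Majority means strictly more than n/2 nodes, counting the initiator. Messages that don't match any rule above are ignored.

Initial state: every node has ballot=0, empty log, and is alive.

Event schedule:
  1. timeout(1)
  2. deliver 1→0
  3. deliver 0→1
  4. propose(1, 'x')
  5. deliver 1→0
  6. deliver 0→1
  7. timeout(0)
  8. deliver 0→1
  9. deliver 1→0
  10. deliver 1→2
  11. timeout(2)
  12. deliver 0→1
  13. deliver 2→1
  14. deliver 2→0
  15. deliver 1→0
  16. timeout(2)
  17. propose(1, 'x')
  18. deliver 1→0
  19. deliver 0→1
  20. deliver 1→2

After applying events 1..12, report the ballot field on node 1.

6

after 1 — timeout(1): n1:cand/b4/[-]
after 2 — deliver 1→0: n0:foll/b4/[-]
after 3 — deliver 0→1: n1:lead/b4/[-]
after 4 — propose(1,'x'): ·
after 5 — deliver 1→0: n0:foll/b4/[x]
after 6 — deliver 0→1: n1:lead/b4/[x]
after 7 — timeout(0): n0:cand/b6/[x]
after 8 — deliver 0→1: n1:foll/b6/[x]
after 9 — deliver 1→0: n0:lead/b6/[x]
after 10 — deliver 1→2: n2:foll/b4/[-]
after 11 — timeout(2): n2:cand/b8/[-]
after 12 — deliver 0→1: ·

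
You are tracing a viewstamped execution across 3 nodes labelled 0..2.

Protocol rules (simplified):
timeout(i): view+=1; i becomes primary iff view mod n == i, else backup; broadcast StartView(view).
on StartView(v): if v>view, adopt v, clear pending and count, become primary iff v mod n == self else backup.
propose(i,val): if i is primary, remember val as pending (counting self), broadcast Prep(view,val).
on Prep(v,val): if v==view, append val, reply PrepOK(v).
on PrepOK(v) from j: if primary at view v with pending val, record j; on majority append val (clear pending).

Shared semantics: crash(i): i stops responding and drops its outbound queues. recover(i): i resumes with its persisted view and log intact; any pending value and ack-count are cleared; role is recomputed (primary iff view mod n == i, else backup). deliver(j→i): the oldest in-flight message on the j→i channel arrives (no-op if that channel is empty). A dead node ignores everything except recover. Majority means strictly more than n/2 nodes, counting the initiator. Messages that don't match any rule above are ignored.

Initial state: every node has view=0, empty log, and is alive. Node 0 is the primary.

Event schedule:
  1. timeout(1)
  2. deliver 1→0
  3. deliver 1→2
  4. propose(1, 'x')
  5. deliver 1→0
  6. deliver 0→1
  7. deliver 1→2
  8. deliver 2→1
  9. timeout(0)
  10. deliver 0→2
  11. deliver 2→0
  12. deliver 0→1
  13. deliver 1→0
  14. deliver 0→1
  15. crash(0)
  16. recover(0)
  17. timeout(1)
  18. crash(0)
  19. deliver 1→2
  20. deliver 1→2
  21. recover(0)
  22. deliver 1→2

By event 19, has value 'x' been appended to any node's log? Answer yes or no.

yes

[1] timeout(1) → N1(prim v1 [-])
[2] deliver 1→0 → N0(back v1 [-])
[3] deliver 1→2 → N2(back v1 [-])
[4] propose(1,'x') → ∅
[5] deliver 1→0 → N0(back v1 [x])
[6] deliver 0→1 → N1(prim v1 [x])
[7] deliver 1→2 → N2(back v1 [x])
[8] deliver 2→1 → ∅
[9] timeout(0) → N0(back v2 [x])
[10] deliver 0→2 → N2(prim v2 [x])
[11] deliver 2→0 → ∅
[12] deliver 0→1 → N1(back v2 [x])
[13] deliver 1→0 → ∅
[14] deliver 0→1 → ∅
[15] crash(0) → N0(✗back v2 [x])
[16] recover(0) → N0(back v2 [x])
[17] timeout(1) → N1(back v3 [x])
[18] crash(0) → N0(✗back v2 [x])
[19] deliver 1→2 → N2(back v3 [x])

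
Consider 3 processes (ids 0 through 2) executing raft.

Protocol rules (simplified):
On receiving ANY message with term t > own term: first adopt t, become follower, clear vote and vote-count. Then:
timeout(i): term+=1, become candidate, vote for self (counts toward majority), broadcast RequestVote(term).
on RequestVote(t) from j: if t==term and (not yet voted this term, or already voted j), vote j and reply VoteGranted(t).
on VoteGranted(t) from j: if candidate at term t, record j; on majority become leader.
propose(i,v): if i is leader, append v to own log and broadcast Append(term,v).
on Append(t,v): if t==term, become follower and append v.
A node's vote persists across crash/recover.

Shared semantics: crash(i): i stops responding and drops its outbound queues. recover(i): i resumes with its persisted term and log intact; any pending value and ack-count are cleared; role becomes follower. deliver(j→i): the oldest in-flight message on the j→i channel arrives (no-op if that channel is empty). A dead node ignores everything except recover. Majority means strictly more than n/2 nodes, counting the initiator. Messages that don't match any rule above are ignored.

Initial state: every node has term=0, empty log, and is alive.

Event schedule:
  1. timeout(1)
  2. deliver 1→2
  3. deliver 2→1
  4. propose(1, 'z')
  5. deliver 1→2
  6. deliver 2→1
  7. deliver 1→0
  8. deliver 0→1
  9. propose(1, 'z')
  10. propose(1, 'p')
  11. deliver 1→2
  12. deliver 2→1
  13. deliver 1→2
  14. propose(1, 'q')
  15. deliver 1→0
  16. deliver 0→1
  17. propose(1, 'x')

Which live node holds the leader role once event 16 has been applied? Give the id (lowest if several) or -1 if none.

1

[1] timeout(1) → N1(cand t1 [-])
[2] deliver 1→2 → N2(foll t1 [-])
[3] deliver 2→1 → N1(lead t1 [-])
[4] propose(1,'z') → N1(lead t1 [z])
[5] deliver 1→2 → N2(foll t1 [z])
[6] deliver 2→1 → ∅
[7] deliver 1→0 → N0(foll t1 [-])
[8] deliver 0→1 → ∅
[9] propose(1,'z') → N1(lead t1 [z,z])
[10] propose(1,'p') → N1(lead t1 [z,z,p])
[11] deliver 1→2 → N2(foll t1 [z,z])
[12] deliver 2→1 → ∅
[13] deliver 1→2 → N2(foll t1 [z,z,p])
[14] propose(1,'q') → N1(lead t1 [z,z,p,q])
[15] deliver 1→0 → N0(foll t1 [z])
[16] deliver 0→1 → ∅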